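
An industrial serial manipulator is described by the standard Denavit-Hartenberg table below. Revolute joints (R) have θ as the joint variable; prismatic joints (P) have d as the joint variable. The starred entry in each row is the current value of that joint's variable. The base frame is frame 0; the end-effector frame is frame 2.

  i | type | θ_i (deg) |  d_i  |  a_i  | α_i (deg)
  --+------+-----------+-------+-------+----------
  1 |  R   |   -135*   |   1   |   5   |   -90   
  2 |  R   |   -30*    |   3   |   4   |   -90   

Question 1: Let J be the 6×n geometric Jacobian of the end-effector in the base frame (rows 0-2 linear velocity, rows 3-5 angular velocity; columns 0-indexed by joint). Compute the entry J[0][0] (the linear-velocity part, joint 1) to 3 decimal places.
axis z_0 = ẑ; lever o_n−o_0 = (-3.8637,-8.1063,3.0000)
cross product → J_v[:, 0] = (8.1063,-3.8637,0.0000)
J_ω[:, 0] = z_0
entry J[0][0] = 8.1063

8.106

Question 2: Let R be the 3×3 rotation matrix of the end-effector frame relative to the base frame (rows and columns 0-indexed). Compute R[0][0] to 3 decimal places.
End-effector x-axis (col 0 of R) = (-0.6124,-0.6124,0.5000)
R[0][0] = -0.6124

-0.612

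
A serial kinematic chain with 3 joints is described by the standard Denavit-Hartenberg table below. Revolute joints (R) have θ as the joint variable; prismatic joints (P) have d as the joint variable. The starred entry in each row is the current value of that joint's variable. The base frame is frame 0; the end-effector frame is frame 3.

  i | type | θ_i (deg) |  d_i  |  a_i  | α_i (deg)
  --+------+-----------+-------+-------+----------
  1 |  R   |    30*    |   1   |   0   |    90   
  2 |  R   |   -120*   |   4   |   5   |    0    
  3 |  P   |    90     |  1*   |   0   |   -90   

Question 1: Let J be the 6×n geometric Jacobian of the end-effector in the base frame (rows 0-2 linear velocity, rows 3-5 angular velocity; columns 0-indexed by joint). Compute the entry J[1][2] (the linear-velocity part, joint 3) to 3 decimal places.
prismatic axis z_2 = (0.5000,-0.8660,0.0000)
J_v[:, 2] = z_2; J_ω[:, 2] = (0,0,0)
entry J[1][2] = -0.8660

-0.866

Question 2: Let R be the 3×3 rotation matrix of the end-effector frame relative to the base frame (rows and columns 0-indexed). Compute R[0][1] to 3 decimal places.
-0.500

End-effector y-axis (col 1 of R) = (-0.5000,0.8660,-0.0000)
R[0][1] = -0.5000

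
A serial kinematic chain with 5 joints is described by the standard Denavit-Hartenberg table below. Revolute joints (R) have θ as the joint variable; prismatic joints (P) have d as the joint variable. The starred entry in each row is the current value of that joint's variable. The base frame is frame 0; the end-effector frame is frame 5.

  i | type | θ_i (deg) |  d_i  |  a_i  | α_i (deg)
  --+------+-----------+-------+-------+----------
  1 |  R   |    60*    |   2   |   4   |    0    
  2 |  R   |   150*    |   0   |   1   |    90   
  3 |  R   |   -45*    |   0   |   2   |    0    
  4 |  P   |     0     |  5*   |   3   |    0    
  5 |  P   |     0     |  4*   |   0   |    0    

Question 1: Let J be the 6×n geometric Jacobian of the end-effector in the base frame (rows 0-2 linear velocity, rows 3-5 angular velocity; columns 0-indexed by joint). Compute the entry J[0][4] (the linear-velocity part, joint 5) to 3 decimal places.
-0.500

prismatic axis z_4 = (-0.5000,0.8660,0.0000)
J_v[:, 4] = z_4; J_ω[:, 4] = (0,0,0)
entry J[0][4] = -0.5000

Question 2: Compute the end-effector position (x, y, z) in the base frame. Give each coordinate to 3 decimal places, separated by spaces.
-6.428 8.991 -1.536

after link 1: o_1 = (2.0000, 3.4641, 2.0000)
after link 2: o_2 = (1.1340, 2.9641, 2.0000)
after link 3: o_3 = (-0.0908, 2.2570, 0.5858)
after link 4: o_4 = (-4.4279, 5.5265, -1.5355)
after link 5: o_5 = (-6.4279, 8.9906, -1.5355)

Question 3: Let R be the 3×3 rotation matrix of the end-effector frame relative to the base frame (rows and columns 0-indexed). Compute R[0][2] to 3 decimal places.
-0.500

End-effector z-axis (col 2 of R) = (-0.5000,0.8660,0.0000)
R[0][2] = -0.5000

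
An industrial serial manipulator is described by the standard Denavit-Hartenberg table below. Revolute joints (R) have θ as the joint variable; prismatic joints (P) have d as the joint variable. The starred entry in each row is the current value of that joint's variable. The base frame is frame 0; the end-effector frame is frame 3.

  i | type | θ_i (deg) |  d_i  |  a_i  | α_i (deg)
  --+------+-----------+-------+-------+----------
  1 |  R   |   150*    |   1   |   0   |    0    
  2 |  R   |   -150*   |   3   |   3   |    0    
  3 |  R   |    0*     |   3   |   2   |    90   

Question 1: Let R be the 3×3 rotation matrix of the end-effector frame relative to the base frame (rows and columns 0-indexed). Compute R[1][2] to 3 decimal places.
End-effector z-axis (col 2 of R) = (0.0000,-1.0000,0.0000)
R[1][2] = -1.0000

-1.000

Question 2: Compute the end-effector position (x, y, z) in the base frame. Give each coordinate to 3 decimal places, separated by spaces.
after link 1: o_1 = (0.0000, 0.0000, 1.0000)
after link 2: o_2 = (3.0000, 0.0000, 4.0000)
after link 3: o_3 = (5.0000, 0.0000, 7.0000)

5.000 0.000 7.000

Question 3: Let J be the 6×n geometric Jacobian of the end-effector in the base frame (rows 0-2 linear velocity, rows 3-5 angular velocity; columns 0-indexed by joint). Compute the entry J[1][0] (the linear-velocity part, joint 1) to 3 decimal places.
5.000

axis z_0 = ẑ; lever o_n−o_0 = (5.0000,0.0000,7.0000)
cross product → J_v[:, 0] = (0.0000,5.0000,0.0000)
J_ω[:, 0] = z_0
entry J[1][0] = 5.0000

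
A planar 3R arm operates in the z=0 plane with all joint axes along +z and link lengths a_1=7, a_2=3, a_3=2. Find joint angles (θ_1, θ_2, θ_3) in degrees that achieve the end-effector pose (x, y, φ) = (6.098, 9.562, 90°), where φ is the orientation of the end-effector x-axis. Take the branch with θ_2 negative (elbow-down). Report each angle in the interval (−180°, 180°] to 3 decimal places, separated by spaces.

wrist centre = target − a_3·(cos φ, sin φ) = (6.0980, 7.5620)
cos θ_2 = (94.3694−7²−3²)/(2·7·3) = 0.8659; θ_2 = -30.0099° (elbow-down)
β = atan2(7.5620,6.0980) = 51.1173°; ψ = atan2(-1.5004,9.5978) = -8.8853°
θ_1 = β − ψ = 60.0025°
θ_3 = φ − θ_1 − θ_2 = 60.0073° (wrapped to (-180°,180°])

60.003 -30.010 60.007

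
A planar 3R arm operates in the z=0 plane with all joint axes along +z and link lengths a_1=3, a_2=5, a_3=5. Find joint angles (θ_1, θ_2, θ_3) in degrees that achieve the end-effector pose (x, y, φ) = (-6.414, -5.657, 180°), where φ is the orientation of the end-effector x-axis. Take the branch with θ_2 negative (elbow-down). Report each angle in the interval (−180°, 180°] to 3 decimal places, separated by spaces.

wrist centre = target − a_3·(cos φ, sin φ) = (-1.4140, -5.6570)
cos θ_2 = (34.0010−3²−5²)/(2·3·5) = 0.0000; θ_2 = -89.9980° (elbow-down)
β = atan2(-5.6570,-1.4140) = -104.0339°; ψ = atan2(-5.0000,3.0002) = -59.0348°
θ_1 = β − ψ = -44.9991°
θ_3 = φ − θ_1 − θ_2 = -45.0029° (wrapped to (-180°,180°])

-44.999 -89.998 -45.003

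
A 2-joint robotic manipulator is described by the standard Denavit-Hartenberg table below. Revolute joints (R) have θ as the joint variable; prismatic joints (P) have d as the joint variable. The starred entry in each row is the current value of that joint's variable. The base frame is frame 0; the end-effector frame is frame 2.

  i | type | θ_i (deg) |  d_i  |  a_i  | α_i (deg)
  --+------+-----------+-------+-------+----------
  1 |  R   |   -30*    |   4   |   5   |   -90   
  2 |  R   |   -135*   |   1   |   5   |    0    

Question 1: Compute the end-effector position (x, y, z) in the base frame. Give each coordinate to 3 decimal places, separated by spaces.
after link 1: o_1 = (4.3301, -2.5000, 4.0000)
after link 2: o_2 = (1.7683, 0.1338, 7.5355)

1.768 0.134 7.536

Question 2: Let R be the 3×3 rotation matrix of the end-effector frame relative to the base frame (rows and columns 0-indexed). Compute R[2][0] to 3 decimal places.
End-effector x-axis (col 0 of R) = (-0.6124,0.3536,0.7071)
R[2][0] = 0.7071

0.707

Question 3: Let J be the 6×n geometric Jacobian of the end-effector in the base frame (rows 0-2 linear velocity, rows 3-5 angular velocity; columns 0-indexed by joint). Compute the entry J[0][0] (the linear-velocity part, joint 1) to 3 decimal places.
axis z_0 = ẑ; lever o_n−o_0 = (1.7683,0.1338,7.5355)
cross product → J_v[:, 0] = (-0.1338,1.7683,0.0000)
J_ω[:, 0] = z_0
entry J[0][0] = -0.1338

-0.134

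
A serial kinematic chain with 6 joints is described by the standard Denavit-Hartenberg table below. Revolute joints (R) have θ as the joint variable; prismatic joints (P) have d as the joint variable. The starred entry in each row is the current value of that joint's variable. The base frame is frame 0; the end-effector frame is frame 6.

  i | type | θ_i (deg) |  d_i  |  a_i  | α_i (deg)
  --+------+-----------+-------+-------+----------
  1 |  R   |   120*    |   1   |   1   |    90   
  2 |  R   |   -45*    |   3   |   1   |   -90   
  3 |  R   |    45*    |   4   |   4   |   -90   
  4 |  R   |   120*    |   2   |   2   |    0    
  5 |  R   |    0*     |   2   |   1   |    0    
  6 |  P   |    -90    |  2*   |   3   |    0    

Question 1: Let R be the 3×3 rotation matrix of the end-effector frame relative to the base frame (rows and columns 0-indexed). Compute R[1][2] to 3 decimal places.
-0.787

End-effector z-axis (col 2 of R) = (-0.3624,-0.7866,0.5000)
R[1][2] = -0.7866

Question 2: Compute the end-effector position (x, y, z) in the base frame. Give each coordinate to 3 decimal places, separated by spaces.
-4.791 -1.396 0.675

after link 1: o_1 = (-0.5000, 0.8660, 1.0000)
after link 2: o_2 = (1.7445, 2.9784, 0.2929)
after link 3: o_3 = (-3.1192, 5.7457, 1.1213)
after link 4: o_4 = (-2.3692, 3.0325, 1.3966)
after link 5: o_5 = (-2.3566, 0.8893, 2.0342)
after link 6: o_6 = (-4.7915, -1.3960, 0.6745)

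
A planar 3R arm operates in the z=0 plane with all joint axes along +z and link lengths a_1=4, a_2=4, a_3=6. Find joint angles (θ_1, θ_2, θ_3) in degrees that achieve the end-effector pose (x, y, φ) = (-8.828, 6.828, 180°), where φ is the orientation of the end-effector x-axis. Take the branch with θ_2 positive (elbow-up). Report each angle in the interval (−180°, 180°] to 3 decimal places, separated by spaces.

wrist centre = target − a_3·(cos φ, sin φ) = (-2.8280, 6.8280)
cos θ_2 = (54.6192−4²−4²)/(2·4·4) = 0.7068; θ_2 = 45.0209° (elbow-up)
β = atan2(6.8280,-2.8280) = 112.4982°; ψ = atan2(2.8295,6.8274) = 22.5104°
θ_1 = β − ψ = 89.9878°
θ_3 = φ − θ_1 − θ_2 = 44.9914° (wrapped to (-180°,180°])

89.988 45.021 44.991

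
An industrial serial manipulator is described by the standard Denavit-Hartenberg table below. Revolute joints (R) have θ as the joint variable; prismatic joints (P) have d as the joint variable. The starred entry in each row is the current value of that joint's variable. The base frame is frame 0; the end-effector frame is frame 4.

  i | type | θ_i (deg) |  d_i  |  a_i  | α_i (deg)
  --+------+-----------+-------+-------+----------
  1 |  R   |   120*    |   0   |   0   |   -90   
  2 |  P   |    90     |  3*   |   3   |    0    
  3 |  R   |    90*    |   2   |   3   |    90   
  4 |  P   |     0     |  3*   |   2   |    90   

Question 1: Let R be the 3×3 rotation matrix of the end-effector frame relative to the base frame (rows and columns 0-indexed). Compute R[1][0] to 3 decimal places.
-0.866

End-effector x-axis (col 0 of R) = (0.5000,-0.8660,-0.0000)
R[1][0] = -0.8660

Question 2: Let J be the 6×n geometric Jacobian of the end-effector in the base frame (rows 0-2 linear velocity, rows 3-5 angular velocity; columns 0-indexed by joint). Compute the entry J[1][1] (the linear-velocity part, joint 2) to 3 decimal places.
prismatic axis z_1 = (-0.8660,-0.5000,0.0000)
J_v[:, 1] = z_1; J_ω[:, 1] = (0,0,0)
entry J[1][1] = -0.5000

-0.500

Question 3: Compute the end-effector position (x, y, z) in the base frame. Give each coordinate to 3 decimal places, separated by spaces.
after link 1: o_1 = (0.0000, 0.0000, 0.0000)
after link 2: o_2 = (-2.5981, -1.5000, -3.0000)
after link 3: o_3 = (-2.8301, -5.0981, -3.0000)
after link 4: o_4 = (-1.8301, -6.8301, -6.0000)

-1.830 -6.830 -6.000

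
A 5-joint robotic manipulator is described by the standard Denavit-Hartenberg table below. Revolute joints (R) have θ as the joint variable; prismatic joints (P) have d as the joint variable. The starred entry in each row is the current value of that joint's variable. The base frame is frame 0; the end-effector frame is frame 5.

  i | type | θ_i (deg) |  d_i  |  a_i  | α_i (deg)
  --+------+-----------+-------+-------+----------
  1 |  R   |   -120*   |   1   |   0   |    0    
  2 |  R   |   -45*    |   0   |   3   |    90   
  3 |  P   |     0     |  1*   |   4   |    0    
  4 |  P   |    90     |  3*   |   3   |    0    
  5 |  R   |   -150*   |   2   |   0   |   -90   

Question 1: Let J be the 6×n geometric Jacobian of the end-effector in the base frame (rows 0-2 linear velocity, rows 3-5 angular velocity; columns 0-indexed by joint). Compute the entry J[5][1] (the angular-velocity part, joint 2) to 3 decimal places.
1.000

axis z_1 = (0.0000,0.0000,1.0000); lever o_n−o_1 = (-8.3144,3.9838,3.0000)
cross product → J_v[:, 1] = (-3.9838,-8.3144,0.0000)
J_ω[:, 1] = z_1
entry J[5][1] = 1.0000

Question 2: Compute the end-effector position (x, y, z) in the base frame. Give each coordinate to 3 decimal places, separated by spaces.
after link 1: o_1 = (0.0000, 0.0000, 1.0000)
after link 2: o_2 = (-2.8978, -0.7765, 1.0000)
after link 3: o_3 = (-7.0203, -0.8458, 1.0000)
after link 4: o_4 = (-7.7968, 2.0520, 4.0000)
after link 5: o_5 = (-8.3144, 3.9838, 4.0000)

-8.314 3.984 4.000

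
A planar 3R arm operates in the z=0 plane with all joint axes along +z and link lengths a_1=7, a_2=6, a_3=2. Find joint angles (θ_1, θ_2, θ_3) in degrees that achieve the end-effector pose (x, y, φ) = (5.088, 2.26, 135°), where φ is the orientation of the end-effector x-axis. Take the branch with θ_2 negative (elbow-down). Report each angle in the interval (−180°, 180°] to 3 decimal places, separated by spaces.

59.824 -120.005 -164.819

wrist centre = target − a_3·(cos φ, sin φ) = (6.5022, 0.8458)
cos θ_2 = (42.9941−7²−6²)/(2·7·6) = -0.5001; θ_2 = -120.0046° (elbow-down)
β = atan2(0.8458,6.5022) = 7.4112°; ψ = atan2(-5.1959,3.9996) = -52.4125°
θ_1 = β − ψ = 59.8238°
θ_3 = φ − θ_1 − θ_2 = -164.8191° (wrapped to (-180°,180°])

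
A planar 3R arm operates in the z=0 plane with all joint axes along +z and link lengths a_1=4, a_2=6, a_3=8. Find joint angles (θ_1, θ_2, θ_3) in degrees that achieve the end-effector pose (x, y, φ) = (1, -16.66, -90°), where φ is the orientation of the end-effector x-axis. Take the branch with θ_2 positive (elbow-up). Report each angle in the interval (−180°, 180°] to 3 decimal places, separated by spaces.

wrist centre = target − a_3·(cos φ, sin φ) = (1.0000, -8.6600)
cos θ_2 = (75.9956−4²−6²)/(2·4·6) = 0.4999; θ_2 = 60.0061° (elbow-up)
β = atan2(-8.6600,1.0000) = -83.4130°; ψ = atan2(5.1965,6.9994) = 36.5906°
θ_1 = β − ψ = -120.0036°
θ_3 = φ − θ_1 − θ_2 = -30.0024° (wrapped to (-180°,180°])

-120.004 60.006 -30.002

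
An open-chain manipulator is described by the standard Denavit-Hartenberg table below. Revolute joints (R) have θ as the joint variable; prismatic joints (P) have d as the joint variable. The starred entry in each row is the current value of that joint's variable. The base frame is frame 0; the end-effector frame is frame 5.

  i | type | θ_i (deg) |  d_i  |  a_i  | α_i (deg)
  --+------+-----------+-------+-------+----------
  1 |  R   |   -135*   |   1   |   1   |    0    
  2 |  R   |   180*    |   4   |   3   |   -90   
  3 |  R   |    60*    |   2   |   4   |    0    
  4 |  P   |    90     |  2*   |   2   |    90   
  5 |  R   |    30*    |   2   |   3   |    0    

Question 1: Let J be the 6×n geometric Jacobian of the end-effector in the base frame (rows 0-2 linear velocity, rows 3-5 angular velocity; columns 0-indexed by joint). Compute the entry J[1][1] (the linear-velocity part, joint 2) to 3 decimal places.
-2.462

axis z_1 = (0.0000,0.0000,1.0000); lever o_n−o_1 = (-2.4622,5.3160,-3.4952)
cross product → J_v[:, 1] = (-5.3160,-2.4622,0.0000)
J_ω[:, 1] = z_1
entry J[1][1] = -2.4622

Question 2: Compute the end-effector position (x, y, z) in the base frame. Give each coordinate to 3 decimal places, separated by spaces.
-3.169 4.609 -2.495

after link 1: o_1 = (-0.7071, -0.7071, 1.0000)
after link 2: o_2 = (1.4142, 1.4142, 5.0000)
after link 3: o_3 = (1.4142, 4.2426, 1.5359)
after link 4: o_4 = (-1.2247, 4.4321, 0.5359)
after link 5: o_5 = (-3.1693, 4.6089, -2.4952)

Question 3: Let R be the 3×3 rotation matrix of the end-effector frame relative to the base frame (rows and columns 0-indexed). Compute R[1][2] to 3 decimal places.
0.354

End-effector z-axis (col 2 of R) = (0.3536,0.3536,-0.8660)
R[1][2] = 0.3536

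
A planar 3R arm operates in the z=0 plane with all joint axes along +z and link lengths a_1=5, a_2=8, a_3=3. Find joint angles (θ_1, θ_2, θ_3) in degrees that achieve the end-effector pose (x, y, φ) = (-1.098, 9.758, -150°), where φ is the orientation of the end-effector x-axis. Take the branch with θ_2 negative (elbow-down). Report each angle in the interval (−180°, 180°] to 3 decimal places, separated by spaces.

wrist centre = target − a_3·(cos φ, sin φ) = (1.5001, 11.2580)
cos θ_2 = (128.9928−5²−8²)/(2·5·8) = 0.4999; θ_2 = -60.0060° (elbow-down)
β = atan2(11.2580,1.5001) = 82.4103°; ψ = atan2(-6.9286,8.9993) = -37.5930°
θ_1 = β − ψ = 120.0033°
θ_3 = φ − θ_1 − θ_2 = 150.0027° (wrapped to (-180°,180°])

120.003 -60.006 150.003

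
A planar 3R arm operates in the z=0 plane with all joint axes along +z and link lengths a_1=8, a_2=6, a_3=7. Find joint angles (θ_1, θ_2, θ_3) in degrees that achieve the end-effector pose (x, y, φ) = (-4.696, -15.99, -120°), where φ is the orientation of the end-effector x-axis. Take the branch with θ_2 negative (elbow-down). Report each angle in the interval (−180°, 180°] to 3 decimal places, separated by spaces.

-59.998 -90.005 30.002

wrist centre = target − a_3·(cos φ, sin φ) = (-1.1960, -9.9278)
cos θ_2 = (99.9921−8²−6²)/(2·8·6) = -0.0001; θ_2 = -90.0047° (elbow-down)
β = atan2(-9.9278,-1.1960) = -96.8693°; ψ = atan2(-6.0000,7.9995) = -36.8716°
θ_1 = β − ψ = -59.9977°
θ_3 = φ − θ_1 − θ_2 = 30.0024° (wrapped to (-180°,180°])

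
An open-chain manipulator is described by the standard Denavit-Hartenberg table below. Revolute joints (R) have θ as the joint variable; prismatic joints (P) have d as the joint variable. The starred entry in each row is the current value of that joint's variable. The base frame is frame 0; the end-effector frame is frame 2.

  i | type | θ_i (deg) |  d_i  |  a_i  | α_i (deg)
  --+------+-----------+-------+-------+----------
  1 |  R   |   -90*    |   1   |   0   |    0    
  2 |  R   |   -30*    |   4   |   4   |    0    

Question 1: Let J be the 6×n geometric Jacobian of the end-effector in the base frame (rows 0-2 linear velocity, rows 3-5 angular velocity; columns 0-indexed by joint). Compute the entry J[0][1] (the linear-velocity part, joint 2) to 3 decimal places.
axis z_1 = (0.0000,0.0000,1.0000); lever o_n−o_1 = (-2.0000,-3.4641,4.0000)
cross product → J_v[:, 1] = (3.4641,-2.0000,0.0000)
J_ω[:, 1] = z_1
entry J[0][1] = 3.4641

3.464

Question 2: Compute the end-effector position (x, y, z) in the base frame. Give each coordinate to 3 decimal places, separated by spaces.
-2.000 -3.464 5.000

after link 1: o_1 = (0.0000, 0.0000, 1.0000)
after link 2: o_2 = (-2.0000, -3.4641, 5.0000)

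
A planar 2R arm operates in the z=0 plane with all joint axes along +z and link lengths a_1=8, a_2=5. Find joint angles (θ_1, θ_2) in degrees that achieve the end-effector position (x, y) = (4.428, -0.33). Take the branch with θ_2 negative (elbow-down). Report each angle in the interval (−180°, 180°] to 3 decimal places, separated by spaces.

cos θ_2 = (19.7161−8²−5²)/(2·8·5) = -0.8660; θ_2 = -150.0027° (elbow-down)
β = atan2(-0.3300,4.4280) = -4.2621°; ψ = atan2(-2.4998,3.6698) = -34.2623°
θ_1 = β − ψ = 30.0001°

30.000 -150.003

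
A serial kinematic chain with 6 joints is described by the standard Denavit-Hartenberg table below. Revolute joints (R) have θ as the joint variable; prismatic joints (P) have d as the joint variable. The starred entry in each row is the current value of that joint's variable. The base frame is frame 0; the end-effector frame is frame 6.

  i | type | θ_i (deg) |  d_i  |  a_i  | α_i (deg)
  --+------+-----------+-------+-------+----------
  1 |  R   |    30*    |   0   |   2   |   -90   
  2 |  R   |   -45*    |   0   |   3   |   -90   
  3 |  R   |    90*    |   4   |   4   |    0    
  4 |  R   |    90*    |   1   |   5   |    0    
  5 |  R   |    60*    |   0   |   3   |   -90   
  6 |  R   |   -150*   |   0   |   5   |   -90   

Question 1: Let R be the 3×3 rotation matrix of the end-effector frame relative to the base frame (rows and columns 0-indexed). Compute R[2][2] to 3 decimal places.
-0.789

End-effector z-axis (col 2 of R) = (0.1607,0.5928,-0.7891)
R[2][2] = -0.7891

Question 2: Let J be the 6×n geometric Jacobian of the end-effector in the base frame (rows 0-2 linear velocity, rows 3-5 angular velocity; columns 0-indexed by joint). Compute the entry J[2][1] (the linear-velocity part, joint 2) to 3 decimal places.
axis z_1 = (-0.5000,0.8660,0.0000); lever o_n−o_1 = (6.3513,-2.2820,-6.2472)
cross product → J_v[:, 1] = (-5.4103,-3.1236,-4.3594)
J_ω[:, 1] = z_1
entry J[2][1] = -4.3594

-4.359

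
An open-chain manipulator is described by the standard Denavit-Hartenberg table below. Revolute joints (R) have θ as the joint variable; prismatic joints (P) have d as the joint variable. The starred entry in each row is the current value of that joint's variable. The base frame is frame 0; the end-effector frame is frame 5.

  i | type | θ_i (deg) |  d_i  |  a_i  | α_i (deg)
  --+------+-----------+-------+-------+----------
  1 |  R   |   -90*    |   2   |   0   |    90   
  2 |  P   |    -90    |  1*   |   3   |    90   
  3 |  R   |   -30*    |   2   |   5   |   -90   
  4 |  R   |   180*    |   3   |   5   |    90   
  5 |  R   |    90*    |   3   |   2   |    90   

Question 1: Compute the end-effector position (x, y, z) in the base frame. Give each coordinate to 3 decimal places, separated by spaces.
-5.330 -1.000 -3.500

after link 1: o_1 = (0.0000, 0.0000, 2.0000)
after link 2: o_2 = (-1.0000, -0.0000, -1.0000)
after link 3: o_3 = (1.5000, 2.0000, -5.3301)
after link 4: o_4 = (-3.5981, 2.0000, -2.5000)
after link 5: o_5 = (-5.3301, -1.0000, -3.5000)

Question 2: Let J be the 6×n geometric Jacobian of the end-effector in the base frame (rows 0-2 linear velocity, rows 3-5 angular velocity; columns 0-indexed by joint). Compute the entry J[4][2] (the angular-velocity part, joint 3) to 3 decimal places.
1.000

axis z_2 = (-0.0000,1.0000,-0.0000); lever o_n−o_2 = (-4.3301,-1.0000,-2.5000)
cross product → J_v[:, 2] = (-2.5000,-0.0000,4.3301)
J_ω[:, 2] = z_2
entry J[4][2] = 1.0000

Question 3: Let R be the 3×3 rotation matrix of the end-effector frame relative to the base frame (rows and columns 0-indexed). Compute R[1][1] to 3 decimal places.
-1.000

End-effector y-axis (col 1 of R) = (0.0000,-1.0000,-0.0000)
R[1][1] = -1.0000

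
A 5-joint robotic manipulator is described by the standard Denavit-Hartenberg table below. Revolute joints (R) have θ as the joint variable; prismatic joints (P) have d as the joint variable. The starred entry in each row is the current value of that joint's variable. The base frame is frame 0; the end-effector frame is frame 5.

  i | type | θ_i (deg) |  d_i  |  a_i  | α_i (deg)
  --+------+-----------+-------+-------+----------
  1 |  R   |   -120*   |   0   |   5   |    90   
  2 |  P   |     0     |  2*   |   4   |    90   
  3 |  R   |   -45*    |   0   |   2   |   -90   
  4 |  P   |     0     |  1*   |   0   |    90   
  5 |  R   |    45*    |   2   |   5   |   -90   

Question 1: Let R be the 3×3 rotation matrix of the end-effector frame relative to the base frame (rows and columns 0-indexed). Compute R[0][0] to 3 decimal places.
End-effector x-axis (col 0 of R) = (-0.5000,-0.8660,0.0000)
R[0][0] = -0.5000

-0.500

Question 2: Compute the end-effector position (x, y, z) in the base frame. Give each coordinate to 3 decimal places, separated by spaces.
after link 1: o_1 = (-2.5000, -4.3301, 0.0000)
after link 2: o_2 = (-6.2321, -6.7942, 0.0000)
after link 3: o_3 = (-5.7144, -8.7261, -0.0000)
after link 4: o_4 = (-6.6803, -8.9849, -0.0000)
after link 5: o_5 = (-9.1803, -13.3150, -2.0000)

-9.180 -13.315 -2.000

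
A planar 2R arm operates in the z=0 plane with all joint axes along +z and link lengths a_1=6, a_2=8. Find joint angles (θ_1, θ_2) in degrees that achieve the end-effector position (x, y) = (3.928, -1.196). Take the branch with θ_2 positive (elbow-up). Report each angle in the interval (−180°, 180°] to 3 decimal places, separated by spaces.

-120.002 150.002

cos θ_2 = (16.8596−6²−8²)/(2·6·8) = -0.8660; θ_2 = 150.0023° (elbow-up)
β = atan2(-1.1960,3.9280) = -16.9345°; ψ = atan2(3.9997,-0.9284) = 103.0674°
θ_1 = β − ψ = -120.0019°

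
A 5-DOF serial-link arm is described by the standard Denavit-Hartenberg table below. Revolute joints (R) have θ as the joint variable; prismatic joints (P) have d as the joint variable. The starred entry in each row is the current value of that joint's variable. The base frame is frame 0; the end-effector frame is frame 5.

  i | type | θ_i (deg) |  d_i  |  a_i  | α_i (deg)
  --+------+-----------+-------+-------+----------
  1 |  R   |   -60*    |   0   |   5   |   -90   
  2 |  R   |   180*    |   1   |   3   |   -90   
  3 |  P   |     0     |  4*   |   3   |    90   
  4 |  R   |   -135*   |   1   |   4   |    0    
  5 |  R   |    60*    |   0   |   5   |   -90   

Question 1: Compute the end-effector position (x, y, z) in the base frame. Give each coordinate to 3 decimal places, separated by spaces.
after link 1: o_1 = (2.5000, -4.3301, 0.0000)
after link 2: o_2 = (1.8660, -1.2321, -0.0000)
after link 3: o_3 = (0.3660, 1.3660, 4.0000)
after link 4: o_4 = (2.6463, -0.5835, 1.1716)
after link 5: o_5 = (1.9992, 0.5373, -3.6581)

1.999 0.537 -3.658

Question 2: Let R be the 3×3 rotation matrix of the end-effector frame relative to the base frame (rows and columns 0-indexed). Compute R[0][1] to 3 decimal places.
End-effector y-axis (col 1 of R) = (-0.8660,-0.5000,-0.0000)
R[0][1] = -0.8660

-0.866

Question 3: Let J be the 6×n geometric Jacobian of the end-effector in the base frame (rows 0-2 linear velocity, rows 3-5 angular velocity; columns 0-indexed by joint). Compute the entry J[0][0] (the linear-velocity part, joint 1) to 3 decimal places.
axis z_0 = ẑ; lever o_n−o_0 = (1.9992,0.5373,-3.6581)
cross product → J_v[:, 0] = (-0.5373,1.9992,0.0000)
J_ω[:, 0] = z_0
entry J[0][0] = -0.5373

-0.537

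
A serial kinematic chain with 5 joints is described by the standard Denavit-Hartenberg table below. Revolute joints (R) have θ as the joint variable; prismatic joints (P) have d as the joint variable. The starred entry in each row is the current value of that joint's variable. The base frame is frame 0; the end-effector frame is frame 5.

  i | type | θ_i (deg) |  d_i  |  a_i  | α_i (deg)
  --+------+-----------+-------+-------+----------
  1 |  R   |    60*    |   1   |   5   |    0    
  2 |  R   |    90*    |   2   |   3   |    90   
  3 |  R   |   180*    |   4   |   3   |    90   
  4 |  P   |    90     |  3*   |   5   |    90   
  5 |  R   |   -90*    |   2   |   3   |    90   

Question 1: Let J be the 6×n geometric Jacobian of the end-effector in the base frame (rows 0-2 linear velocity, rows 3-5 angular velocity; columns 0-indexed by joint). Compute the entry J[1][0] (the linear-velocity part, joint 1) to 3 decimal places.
axis z_0 = ẑ; lever o_n−o_0 = (8.7321,11.1244,3.0000)
cross product → J_v[:, 0] = (-11.1244,8.7321,0.0000)
J_ω[:, 0] = z_0
entry J[1][0] = 8.7321

8.732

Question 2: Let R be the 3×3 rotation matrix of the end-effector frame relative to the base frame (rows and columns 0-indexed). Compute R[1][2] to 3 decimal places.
-0.866

End-effector z-axis (col 2 of R) = (-0.5000,-0.8660,-0.0000)
R[1][2] = -0.8660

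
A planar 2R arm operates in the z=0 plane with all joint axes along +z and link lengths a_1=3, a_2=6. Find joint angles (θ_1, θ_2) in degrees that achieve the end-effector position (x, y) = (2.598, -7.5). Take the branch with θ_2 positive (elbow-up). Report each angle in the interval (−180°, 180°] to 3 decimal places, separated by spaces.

-111.788 60.001

cos θ_2 = (62.9996−3²−6²)/(2·3·6) = 0.5000; θ_2 = 60.0007° (elbow-up)
β = atan2(-7.5000,2.5980) = -70.8939°; ψ = atan2(5.1962,5.9999) = 40.8939°
θ_1 = β − ψ = -111.7878°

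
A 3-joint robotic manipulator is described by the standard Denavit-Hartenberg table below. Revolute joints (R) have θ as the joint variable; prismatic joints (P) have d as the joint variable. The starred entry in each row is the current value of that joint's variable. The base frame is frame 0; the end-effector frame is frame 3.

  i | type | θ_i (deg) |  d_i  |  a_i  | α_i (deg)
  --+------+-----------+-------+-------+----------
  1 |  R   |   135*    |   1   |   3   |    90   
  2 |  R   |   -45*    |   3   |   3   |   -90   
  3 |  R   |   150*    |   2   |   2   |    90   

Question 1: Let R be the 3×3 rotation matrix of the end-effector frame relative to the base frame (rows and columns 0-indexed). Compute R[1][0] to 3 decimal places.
End-effector x-axis (col 0 of R) = (0.0795,-0.7866,0.6124)
R[1][0] = -0.7866

-0.787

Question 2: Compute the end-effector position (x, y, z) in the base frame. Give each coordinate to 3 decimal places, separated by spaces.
-2.341 5.170 1.518

after link 1: o_1 = (-2.1213, 2.1213, 1.0000)
after link 2: o_2 = (-1.5000, 5.7426, -1.1213)
after link 3: o_3 = (-2.3411, 5.1695, 1.5176)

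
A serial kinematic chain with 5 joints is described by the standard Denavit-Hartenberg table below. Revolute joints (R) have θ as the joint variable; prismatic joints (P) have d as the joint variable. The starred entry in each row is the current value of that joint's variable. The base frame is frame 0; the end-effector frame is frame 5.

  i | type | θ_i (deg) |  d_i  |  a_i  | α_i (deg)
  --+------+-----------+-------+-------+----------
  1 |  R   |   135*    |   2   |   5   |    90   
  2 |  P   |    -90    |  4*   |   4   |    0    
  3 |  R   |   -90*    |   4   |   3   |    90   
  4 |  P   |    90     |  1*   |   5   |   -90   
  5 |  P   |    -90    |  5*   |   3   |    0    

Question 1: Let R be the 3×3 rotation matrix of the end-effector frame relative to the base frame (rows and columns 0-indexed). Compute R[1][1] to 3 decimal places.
End-effector y-axis (col 1 of R) = (0.7071,0.7071,-0.0000)
R[1][1] = 0.7071

0.707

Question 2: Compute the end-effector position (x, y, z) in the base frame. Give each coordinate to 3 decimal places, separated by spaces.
4.243 14.142 2.000

after link 1: o_1 = (-3.5355, 3.5355, 2.0000)
after link 2: o_2 = (-0.7071, 6.3640, -2.0000)
after link 3: o_3 = (4.2426, 7.0711, -2.0000)
after link 4: o_4 = (7.7782, 10.6066, -1.0000)
after link 5: o_5 = (4.2426, 14.1421, 2.0000)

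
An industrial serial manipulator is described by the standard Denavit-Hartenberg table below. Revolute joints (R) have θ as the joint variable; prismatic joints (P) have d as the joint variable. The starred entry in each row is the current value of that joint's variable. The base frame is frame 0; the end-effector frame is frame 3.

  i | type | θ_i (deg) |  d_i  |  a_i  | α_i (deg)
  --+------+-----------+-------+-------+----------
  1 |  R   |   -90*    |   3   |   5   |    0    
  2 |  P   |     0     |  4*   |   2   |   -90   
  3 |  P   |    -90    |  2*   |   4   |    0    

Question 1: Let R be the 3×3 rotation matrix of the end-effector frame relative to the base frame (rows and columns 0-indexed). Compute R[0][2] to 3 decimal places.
End-effector z-axis (col 2 of R) = (1.0000,0.0000,0.0000)
R[0][2] = 1.0000

1.000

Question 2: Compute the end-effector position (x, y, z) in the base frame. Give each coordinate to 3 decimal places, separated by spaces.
after link 1: o_1 = (0.0000, -5.0000, 3.0000)
after link 2: o_2 = (0.0000, -7.0000, 7.0000)
after link 3: o_3 = (2.0000, -7.0000, 11.0000)

2.000 -7.000 11.000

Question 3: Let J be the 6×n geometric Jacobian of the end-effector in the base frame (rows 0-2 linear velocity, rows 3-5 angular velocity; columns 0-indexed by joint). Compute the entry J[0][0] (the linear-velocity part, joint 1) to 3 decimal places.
7.000

axis z_0 = ẑ; lever o_n−o_0 = (2.0000,-7.0000,11.0000)
cross product → J_v[:, 0] = (7.0000,2.0000,-0.0000)
J_ω[:, 0] = z_0
entry J[0][0] = 7.0000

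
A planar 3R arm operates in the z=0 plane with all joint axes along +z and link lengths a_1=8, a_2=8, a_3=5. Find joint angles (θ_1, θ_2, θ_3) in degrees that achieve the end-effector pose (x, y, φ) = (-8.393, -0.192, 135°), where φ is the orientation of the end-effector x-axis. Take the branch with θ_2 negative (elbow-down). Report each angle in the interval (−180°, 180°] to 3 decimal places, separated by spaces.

-74.998 -135.001 -15.002

wrist centre = target − a_3·(cos φ, sin φ) = (-4.8575, -3.7275)
cos θ_2 = (37.4895−8²−8²)/(2·8·8) = -0.7071; θ_2 = -135.0005° (elbow-down)
β = atan2(-3.7275,-4.8575) = -142.4980°; ψ = atan2(-5.6568,2.3431) = -67.5003°
θ_1 = β − ψ = -74.9977°
θ_3 = φ − θ_1 − θ_2 = -15.0017° (wrapped to (-180°,180°])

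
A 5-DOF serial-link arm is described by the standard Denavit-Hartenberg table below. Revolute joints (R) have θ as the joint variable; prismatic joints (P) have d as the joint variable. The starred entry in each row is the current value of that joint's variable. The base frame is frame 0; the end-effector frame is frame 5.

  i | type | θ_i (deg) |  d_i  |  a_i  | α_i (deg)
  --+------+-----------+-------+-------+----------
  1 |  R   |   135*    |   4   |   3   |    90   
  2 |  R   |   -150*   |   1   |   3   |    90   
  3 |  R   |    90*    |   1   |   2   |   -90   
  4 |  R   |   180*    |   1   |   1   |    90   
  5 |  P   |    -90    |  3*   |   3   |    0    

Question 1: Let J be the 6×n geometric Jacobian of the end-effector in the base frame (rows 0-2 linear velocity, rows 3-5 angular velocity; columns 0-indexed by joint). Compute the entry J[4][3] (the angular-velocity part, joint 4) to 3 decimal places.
0.612

axis z_3 = (-0.6124,0.6124,0.5000); lever o_n−o_3 = (-0.5430,-0.8712,-3.5981)
cross product → J_v[:, 3] = (-1.7678,-2.4749,0.8660)
J_ω[:, 3] = z_3
entry J[4][3] = 0.6124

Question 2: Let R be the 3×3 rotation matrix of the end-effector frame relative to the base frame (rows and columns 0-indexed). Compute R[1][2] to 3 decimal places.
End-effector z-axis (col 2 of R) = (-0.3536,0.3536,-0.8660)
R[1][2] = 0.3536

0.354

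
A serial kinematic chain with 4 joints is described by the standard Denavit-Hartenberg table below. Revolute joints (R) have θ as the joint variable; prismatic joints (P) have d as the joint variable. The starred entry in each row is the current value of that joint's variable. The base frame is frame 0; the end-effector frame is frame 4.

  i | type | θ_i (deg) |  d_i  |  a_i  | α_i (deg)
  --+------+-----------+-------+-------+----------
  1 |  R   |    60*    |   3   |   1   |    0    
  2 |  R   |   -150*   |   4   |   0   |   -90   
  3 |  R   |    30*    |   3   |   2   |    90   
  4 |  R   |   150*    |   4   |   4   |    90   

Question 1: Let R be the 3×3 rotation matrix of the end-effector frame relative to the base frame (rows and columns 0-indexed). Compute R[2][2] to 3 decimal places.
End-effector z-axis (col 2 of R) = (0.8660,-0.4330,-0.2500)
R[2][2] = -0.2500

-0.250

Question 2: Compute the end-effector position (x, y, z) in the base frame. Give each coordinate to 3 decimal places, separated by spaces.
5.500 0.134 11.196

after link 1: o_1 = (0.5000, 0.8660, 3.0000)
after link 2: o_2 = (0.5000, 0.8660, 7.0000)
after link 3: o_3 = (3.5000, -0.8660, 6.0000)
after link 4: o_4 = (5.5000, 0.1340, 11.1962)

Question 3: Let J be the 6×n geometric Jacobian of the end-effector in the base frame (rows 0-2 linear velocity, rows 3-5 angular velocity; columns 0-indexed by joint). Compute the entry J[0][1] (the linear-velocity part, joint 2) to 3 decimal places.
0.732

axis z_1 = (0.0000,0.0000,1.0000); lever o_n−o_1 = (5.0000,-0.7321,8.1962)
cross product → J_v[:, 1] = (0.7321,5.0000,-0.0000)
J_ω[:, 1] = z_1
entry J[0][1] = 0.7321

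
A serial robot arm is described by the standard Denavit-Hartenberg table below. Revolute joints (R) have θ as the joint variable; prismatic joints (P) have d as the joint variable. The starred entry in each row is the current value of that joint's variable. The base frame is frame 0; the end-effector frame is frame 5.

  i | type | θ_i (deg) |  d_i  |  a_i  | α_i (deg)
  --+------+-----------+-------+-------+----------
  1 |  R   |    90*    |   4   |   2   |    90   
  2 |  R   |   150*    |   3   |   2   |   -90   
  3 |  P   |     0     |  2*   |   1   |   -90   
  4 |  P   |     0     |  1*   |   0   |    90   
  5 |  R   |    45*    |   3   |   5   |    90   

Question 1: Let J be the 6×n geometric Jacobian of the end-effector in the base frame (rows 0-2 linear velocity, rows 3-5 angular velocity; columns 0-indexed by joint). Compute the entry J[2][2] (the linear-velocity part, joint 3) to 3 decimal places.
-0.866

prismatic axis z_2 = (0.0000,-0.5000,-0.8660)
J_v[:, 2] = z_2; J_ω[:, 2] = (0,0,0)
entry J[2][2] = -0.8660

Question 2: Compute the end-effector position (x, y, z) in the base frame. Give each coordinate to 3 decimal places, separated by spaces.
after link 1: o_1 = (0.0000, 2.0000, 4.0000)
after link 2: o_2 = (3.0000, 0.2679, 5.0000)
after link 3: o_3 = (3.0000, -1.5981, 3.7679)
after link 4: o_4 = (2.0000, -1.5981, 3.7679)
after link 5: o_5 = (-1.5355, -6.1599, 2.9376)

-1.536 -6.160 2.938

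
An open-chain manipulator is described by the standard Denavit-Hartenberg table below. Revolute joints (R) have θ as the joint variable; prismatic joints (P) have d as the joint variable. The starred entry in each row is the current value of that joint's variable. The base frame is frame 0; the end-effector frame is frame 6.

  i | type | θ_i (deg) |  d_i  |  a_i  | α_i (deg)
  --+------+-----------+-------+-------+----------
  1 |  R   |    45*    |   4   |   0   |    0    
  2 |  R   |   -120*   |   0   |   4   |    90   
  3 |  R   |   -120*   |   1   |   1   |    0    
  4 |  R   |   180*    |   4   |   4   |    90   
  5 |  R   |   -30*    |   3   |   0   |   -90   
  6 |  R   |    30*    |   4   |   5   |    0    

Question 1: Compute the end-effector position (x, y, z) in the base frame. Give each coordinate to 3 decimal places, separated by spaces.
after link 1: o_1 = (0.0000, 0.0000, 4.0000)
after link 2: o_2 = (1.0353, -3.8637, 4.0000)
after link 3: o_3 = (-0.0601, -3.6396, 3.1340)
after link 4: o_4 = (-3.4061, -6.6067, 6.5981)
after link 5: o_5 = (-2.7337, -9.1162, 5.0981)
after link 6: o_6 = (-3.8047, -10.1382, 11.3277)

-3.805 -10.138 11.328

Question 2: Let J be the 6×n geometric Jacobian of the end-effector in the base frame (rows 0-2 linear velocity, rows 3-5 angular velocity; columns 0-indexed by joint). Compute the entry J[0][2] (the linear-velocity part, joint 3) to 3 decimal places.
-1.897

axis z_2 = (-0.9659,-0.2588,0.0000); lever o_n−o_2 = (-4.8400,-6.2745,7.3277)
cross product → J_v[:, 2] = (-1.8966,7.0780,4.8080)
J_ω[:, 2] = z_2
entry J[0][2] = -1.8966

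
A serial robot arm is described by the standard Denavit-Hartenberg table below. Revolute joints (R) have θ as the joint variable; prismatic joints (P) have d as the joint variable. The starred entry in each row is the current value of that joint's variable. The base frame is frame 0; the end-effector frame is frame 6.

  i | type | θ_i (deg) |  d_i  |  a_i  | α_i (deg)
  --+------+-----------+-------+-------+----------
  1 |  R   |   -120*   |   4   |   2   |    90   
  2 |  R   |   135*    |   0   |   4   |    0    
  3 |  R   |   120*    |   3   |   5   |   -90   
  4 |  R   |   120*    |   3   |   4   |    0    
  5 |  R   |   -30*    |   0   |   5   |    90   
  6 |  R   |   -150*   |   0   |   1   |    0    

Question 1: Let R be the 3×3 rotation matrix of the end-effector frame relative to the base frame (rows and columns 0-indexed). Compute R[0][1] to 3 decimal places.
0.851

End-effector y-axis (col 1 of R) = (0.8513,0.4744,0.2241)
R[0][1] = 0.8513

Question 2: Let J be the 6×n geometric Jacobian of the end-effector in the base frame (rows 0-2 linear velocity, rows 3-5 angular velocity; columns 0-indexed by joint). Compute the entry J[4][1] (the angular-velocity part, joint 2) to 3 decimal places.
axis z_1 = (-0.8660,0.5000,0.0000); lever o_n−o_1 = (4.5771,-1.2684,-0.7164)
cross product → J_v[:, 1] = (-0.3582,-0.6204,-1.1901)
J_ω[:, 1] = z_1
entry J[4][1] = 0.5000

0.500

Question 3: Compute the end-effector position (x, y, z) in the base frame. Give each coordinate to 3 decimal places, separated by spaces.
3.577 -3.000 3.284

after link 1: o_1 = (-1.0000, -1.7321, 4.0000)
after link 2: o_2 = (0.4142, 0.7174, 6.8284)
after link 3: o_3 = (-1.5368, 3.3382, 1.9988)
after link 4: o_4 = (-0.2445, -1.3517, 3.1542)
after link 5: o_5 = (4.0856, -3.8517, 3.1542)
after link 6: o_6 = (3.5771, -3.0005, 3.2836)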